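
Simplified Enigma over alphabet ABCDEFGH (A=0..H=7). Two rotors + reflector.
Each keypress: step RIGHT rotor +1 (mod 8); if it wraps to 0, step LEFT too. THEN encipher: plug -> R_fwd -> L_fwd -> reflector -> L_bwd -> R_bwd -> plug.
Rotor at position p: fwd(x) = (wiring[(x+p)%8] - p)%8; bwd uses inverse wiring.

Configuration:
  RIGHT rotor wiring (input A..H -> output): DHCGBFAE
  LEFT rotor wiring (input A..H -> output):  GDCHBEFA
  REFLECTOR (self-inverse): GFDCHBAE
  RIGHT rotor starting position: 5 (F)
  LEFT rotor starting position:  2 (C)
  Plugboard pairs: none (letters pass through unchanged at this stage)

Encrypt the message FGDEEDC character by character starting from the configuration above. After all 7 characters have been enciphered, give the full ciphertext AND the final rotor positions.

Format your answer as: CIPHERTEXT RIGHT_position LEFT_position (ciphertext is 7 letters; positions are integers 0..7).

Answer: CFEHGAH 4 3

Derivation:
Char 1 ('F'): step: R->6, L=2; F->plug->F->R->A->L->A->refl->G->L'->F->R'->C->plug->C
Char 2 ('G'): step: R->7, L=2; G->plug->G->R->G->L->E->refl->H->L'->C->R'->F->plug->F
Char 3 ('D'): step: R->0, L->3 (L advanced); D->plug->D->R->G->L->A->refl->G->L'->B->R'->E->plug->E
Char 4 ('E'): step: R->1, L=3; E->plug->E->R->E->L->F->refl->B->L'->C->R'->H->plug->H
Char 5 ('E'): step: R->2, L=3; E->plug->E->R->G->L->A->refl->G->L'->B->R'->G->plug->G
Char 6 ('D'): step: R->3, L=3; D->plug->D->R->F->L->D->refl->C->L'->D->R'->A->plug->A
Char 7 ('C'): step: R->4, L=3; C->plug->C->R->E->L->F->refl->B->L'->C->R'->H->plug->H
Final: ciphertext=CFEHGAH, RIGHT=4, LEFT=3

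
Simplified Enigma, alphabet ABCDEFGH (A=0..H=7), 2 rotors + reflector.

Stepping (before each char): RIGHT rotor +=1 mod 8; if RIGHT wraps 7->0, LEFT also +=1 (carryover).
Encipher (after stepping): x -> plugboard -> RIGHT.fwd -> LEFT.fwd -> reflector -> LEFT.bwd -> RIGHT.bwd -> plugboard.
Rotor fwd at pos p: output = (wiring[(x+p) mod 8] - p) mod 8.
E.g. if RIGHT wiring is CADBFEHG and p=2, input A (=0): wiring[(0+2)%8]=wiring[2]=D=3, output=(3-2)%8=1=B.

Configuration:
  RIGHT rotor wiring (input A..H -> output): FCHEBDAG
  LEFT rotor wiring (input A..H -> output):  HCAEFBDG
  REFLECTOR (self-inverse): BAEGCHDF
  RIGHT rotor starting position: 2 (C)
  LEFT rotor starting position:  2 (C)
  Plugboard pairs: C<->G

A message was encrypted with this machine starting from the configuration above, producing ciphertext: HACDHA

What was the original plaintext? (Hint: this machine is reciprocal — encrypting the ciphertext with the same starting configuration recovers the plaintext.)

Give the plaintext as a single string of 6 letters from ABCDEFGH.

Answer: CEHGEE

Derivation:
Char 1 ('H'): step: R->3, L=2; H->plug->H->R->E->L->B->refl->A->L'->H->R'->G->plug->C
Char 2 ('A'): step: R->4, L=2; A->plug->A->R->F->L->E->refl->C->L'->B->R'->E->plug->E
Char 3 ('C'): step: R->5, L=2; C->plug->G->R->H->L->A->refl->B->L'->E->R'->H->plug->H
Char 4 ('D'): step: R->6, L=2; D->plug->D->R->E->L->B->refl->A->L'->H->R'->C->plug->G
Char 5 ('H'): step: R->7, L=2; H->plug->H->R->B->L->C->refl->E->L'->F->R'->E->plug->E
Char 6 ('A'): step: R->0, L->3 (L advanced); A->plug->A->R->F->L->E->refl->C->L'->B->R'->E->plug->E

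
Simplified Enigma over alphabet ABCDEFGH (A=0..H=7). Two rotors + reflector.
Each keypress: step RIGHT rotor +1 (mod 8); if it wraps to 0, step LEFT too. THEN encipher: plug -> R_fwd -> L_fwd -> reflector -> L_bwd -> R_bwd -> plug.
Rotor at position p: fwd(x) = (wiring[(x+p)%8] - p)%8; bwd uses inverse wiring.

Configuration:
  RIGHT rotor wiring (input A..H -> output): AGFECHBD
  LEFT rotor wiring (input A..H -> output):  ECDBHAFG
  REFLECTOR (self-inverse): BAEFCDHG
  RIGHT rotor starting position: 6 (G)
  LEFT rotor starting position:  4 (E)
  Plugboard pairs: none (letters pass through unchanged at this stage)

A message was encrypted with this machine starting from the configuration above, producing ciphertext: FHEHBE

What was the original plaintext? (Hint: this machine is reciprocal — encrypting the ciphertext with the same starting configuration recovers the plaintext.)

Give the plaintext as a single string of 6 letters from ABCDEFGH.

Answer: BCHCDH

Derivation:
Char 1 ('F'): step: R->7, L=4; F->plug->F->R->D->L->C->refl->E->L'->B->R'->B->plug->B
Char 2 ('H'): step: R->0, L->5 (L advanced); H->plug->H->R->D->L->H->refl->G->L'->F->R'->C->plug->C
Char 3 ('E'): step: R->1, L=5; E->plug->E->R->G->L->E->refl->C->L'->H->R'->H->plug->H
Char 4 ('H'): step: R->2, L=5; H->plug->H->R->E->L->F->refl->D->L'->A->R'->C->plug->C
Char 5 ('B'): step: R->3, L=5; B->plug->B->R->H->L->C->refl->E->L'->G->R'->D->plug->D
Char 6 ('E'): step: R->4, L=5; E->plug->E->R->E->L->F->refl->D->L'->A->R'->H->plug->H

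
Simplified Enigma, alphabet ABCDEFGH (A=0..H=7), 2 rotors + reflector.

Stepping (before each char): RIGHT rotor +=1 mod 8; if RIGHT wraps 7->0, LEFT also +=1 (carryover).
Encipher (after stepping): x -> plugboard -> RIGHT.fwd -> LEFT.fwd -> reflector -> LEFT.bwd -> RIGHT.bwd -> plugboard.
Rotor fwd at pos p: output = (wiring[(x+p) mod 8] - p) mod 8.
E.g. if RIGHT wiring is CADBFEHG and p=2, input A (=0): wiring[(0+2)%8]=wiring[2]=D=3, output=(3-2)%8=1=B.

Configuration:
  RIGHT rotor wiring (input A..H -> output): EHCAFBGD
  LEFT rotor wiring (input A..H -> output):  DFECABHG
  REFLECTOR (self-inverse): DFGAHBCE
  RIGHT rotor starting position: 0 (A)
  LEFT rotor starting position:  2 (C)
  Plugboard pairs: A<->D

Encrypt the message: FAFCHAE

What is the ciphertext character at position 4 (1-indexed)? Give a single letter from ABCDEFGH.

Char 1 ('F'): step: R->1, L=2; F->plug->F->R->F->L->E->refl->H->L'->D->R'->H->plug->H
Char 2 ('A'): step: R->2, L=2; A->plug->D->R->H->L->D->refl->A->L'->B->R'->F->plug->F
Char 3 ('F'): step: R->3, L=2; F->plug->F->R->B->L->A->refl->D->L'->H->R'->H->plug->H
Char 4 ('C'): step: R->4, L=2; C->plug->C->R->C->L->G->refl->C->L'->A->R'->E->plug->E

E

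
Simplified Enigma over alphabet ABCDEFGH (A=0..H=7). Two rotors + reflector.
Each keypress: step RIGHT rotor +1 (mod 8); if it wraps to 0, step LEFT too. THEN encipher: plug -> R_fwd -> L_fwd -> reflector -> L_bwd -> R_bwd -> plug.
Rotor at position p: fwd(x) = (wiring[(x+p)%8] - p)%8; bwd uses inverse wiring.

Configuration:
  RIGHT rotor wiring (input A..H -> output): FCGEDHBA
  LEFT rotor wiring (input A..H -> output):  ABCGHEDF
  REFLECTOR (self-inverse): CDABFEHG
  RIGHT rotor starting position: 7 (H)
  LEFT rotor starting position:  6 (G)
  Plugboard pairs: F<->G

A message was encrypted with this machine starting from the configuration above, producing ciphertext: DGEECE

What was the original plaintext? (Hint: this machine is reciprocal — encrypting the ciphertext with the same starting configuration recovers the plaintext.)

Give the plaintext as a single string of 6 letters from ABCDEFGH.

Answer: HHGGFA

Derivation:
Char 1 ('D'): step: R->0, L->7 (L advanced); D->plug->D->R->E->L->H->refl->G->L'->A->R'->H->plug->H
Char 2 ('G'): step: R->1, L=7; G->plug->F->R->A->L->G->refl->H->L'->E->R'->H->plug->H
Char 3 ('E'): step: R->2, L=7; E->plug->E->R->H->L->E->refl->F->L'->G->R'->F->plug->G
Char 4 ('E'): step: R->3, L=7; E->plug->E->R->F->L->A->refl->C->L'->C->R'->F->plug->G
Char 5 ('C'): step: R->4, L=7; C->plug->C->R->F->L->A->refl->C->L'->C->R'->G->plug->F
Char 6 ('E'): step: R->5, L=7; E->plug->E->R->F->L->A->refl->C->L'->C->R'->A->plug->A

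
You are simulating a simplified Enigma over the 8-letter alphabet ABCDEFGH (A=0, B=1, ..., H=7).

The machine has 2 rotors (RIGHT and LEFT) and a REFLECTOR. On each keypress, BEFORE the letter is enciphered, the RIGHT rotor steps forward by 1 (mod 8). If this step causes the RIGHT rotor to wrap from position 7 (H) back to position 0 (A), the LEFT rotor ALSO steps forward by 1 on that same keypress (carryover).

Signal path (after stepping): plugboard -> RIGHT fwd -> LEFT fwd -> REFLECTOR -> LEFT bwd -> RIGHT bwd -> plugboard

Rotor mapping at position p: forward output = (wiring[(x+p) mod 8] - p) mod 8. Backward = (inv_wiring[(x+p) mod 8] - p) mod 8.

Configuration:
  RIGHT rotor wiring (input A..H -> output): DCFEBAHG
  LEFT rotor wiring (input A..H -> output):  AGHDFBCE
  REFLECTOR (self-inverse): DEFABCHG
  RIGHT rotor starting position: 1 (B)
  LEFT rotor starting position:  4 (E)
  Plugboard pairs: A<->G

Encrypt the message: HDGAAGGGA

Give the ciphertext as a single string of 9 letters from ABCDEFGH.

Char 1 ('H'): step: R->2, L=4; H->plug->H->R->A->L->B->refl->E->L'->E->R'->F->plug->F
Char 2 ('D'): step: R->3, L=4; D->plug->D->R->E->L->E->refl->B->L'->A->R'->F->plug->F
Char 3 ('G'): step: R->4, L=4; G->plug->A->R->F->L->C->refl->F->L'->B->R'->G->plug->A
Char 4 ('A'): step: R->5, L=4; A->plug->G->R->H->L->H->refl->G->L'->C->R'->B->plug->B
Char 5 ('A'): step: R->6, L=4; A->plug->G->R->D->L->A->refl->D->L'->G->R'->F->plug->F
Char 6 ('G'): step: R->7, L=4; G->plug->A->R->H->L->H->refl->G->L'->C->R'->F->plug->F
Char 7 ('G'): step: R->0, L->5 (L advanced); G->plug->A->R->D->L->D->refl->A->L'->H->R'->G->plug->A
Char 8 ('G'): step: R->1, L=5; G->plug->A->R->B->L->F->refl->C->L'->F->R'->G->plug->A
Char 9 ('A'): step: R->2, L=5; A->plug->G->R->B->L->F->refl->C->L'->F->R'->E->plug->E

Answer: FFABFFAAE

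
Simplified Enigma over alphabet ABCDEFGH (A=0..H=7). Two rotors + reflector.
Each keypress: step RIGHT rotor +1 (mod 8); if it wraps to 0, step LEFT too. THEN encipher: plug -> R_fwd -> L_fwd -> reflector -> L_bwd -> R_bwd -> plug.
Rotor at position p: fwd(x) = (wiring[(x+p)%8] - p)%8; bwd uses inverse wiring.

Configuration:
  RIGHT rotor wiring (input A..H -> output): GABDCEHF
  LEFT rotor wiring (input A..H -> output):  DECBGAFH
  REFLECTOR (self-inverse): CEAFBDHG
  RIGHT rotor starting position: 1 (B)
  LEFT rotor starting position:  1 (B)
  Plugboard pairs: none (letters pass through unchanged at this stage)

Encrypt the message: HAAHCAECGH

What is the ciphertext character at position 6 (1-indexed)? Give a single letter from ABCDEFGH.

Char 1 ('H'): step: R->2, L=1; H->plug->H->R->G->L->G->refl->H->L'->E->R'->G->plug->G
Char 2 ('A'): step: R->3, L=1; A->plug->A->R->A->L->D->refl->F->L'->D->R'->F->plug->F
Char 3 ('A'): step: R->4, L=1; A->plug->A->R->G->L->G->refl->H->L'->E->R'->F->plug->F
Char 4 ('H'): step: R->5, L=1; H->plug->H->R->F->L->E->refl->B->L'->B->R'->D->plug->D
Char 5 ('C'): step: R->6, L=1; C->plug->C->R->A->L->D->refl->F->L'->D->R'->E->plug->E
Char 6 ('A'): step: R->7, L=1; A->plug->A->R->G->L->G->refl->H->L'->E->R'->E->plug->E

E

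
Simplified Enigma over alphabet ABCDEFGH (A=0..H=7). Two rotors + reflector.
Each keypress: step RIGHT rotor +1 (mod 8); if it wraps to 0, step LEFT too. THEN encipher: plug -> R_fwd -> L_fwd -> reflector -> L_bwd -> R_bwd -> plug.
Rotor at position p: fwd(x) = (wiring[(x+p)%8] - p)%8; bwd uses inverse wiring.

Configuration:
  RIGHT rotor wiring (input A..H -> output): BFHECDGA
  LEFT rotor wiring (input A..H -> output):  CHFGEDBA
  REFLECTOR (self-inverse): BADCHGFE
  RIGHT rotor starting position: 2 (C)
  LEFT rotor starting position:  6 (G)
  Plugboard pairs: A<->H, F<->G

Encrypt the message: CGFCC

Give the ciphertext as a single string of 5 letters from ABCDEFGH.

Char 1 ('C'): step: R->3, L=6; C->plug->C->R->A->L->D->refl->C->L'->B->R'->A->plug->H
Char 2 ('G'): step: R->4, L=6; G->plug->F->R->B->L->C->refl->D->L'->A->R'->H->plug->A
Char 3 ('F'): step: R->5, L=6; F->plug->G->R->H->L->F->refl->G->L'->G->R'->A->plug->H
Char 4 ('C'): step: R->6, L=6; C->plug->C->R->D->L->B->refl->A->L'->F->R'->H->plug->A
Char 5 ('C'): step: R->7, L=6; C->plug->C->R->G->L->G->refl->F->L'->H->R'->H->plug->A

Answer: HAHAA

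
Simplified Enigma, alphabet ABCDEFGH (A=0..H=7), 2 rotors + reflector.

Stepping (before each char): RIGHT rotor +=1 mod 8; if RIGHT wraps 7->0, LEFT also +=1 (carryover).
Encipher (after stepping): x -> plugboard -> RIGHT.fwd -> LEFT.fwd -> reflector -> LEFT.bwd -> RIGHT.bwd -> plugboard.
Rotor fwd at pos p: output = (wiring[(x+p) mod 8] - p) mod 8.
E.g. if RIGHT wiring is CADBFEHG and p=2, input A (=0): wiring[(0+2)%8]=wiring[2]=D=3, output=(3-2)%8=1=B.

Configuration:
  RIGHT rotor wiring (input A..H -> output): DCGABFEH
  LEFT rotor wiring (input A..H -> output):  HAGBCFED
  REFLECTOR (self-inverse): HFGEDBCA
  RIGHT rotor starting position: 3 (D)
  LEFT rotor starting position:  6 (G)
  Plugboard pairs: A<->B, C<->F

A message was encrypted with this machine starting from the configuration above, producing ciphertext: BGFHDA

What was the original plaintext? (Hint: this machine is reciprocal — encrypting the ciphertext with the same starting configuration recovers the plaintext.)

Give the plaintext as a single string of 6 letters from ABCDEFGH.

Char 1 ('B'): step: R->4, L=6; B->plug->A->R->F->L->D->refl->E->L'->G->R'->F->plug->C
Char 2 ('G'): step: R->5, L=6; G->plug->G->R->D->L->C->refl->G->L'->A->R'->A->plug->B
Char 3 ('F'): step: R->6, L=6; F->plug->C->R->F->L->D->refl->E->L'->G->R'->A->plug->B
Char 4 ('H'): step: R->7, L=6; H->plug->H->R->F->L->D->refl->E->L'->G->R'->G->plug->G
Char 5 ('D'): step: R->0, L->7 (L advanced); D->plug->D->R->A->L->E->refl->D->L'->F->R'->F->plug->C
Char 6 ('A'): step: R->1, L=7; A->plug->B->R->F->L->D->refl->E->L'->A->R'->D->plug->D

Answer: CBBGCD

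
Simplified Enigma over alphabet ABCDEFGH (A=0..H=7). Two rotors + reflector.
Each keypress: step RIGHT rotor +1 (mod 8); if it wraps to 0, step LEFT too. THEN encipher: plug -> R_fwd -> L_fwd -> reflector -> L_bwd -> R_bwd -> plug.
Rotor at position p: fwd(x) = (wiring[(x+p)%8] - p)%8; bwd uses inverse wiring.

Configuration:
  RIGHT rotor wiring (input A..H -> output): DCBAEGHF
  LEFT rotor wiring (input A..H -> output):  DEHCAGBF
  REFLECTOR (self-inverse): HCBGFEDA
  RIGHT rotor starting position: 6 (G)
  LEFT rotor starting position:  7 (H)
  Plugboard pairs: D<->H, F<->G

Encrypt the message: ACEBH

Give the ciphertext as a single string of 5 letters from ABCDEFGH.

Answer: CFBGE

Derivation:
Char 1 ('A'): step: R->7, L=7; A->plug->A->R->G->L->H->refl->A->L'->D->R'->C->plug->C
Char 2 ('C'): step: R->0, L->0 (L advanced); C->plug->C->R->B->L->E->refl->F->L'->H->R'->G->plug->F
Char 3 ('E'): step: R->1, L=0; E->plug->E->R->F->L->G->refl->D->L'->A->R'->B->plug->B
Char 4 ('B'): step: R->2, L=0; B->plug->B->R->G->L->B->refl->C->L'->D->R'->F->plug->G
Char 5 ('H'): step: R->3, L=0; H->plug->D->R->E->L->A->refl->H->L'->C->R'->E->plug->E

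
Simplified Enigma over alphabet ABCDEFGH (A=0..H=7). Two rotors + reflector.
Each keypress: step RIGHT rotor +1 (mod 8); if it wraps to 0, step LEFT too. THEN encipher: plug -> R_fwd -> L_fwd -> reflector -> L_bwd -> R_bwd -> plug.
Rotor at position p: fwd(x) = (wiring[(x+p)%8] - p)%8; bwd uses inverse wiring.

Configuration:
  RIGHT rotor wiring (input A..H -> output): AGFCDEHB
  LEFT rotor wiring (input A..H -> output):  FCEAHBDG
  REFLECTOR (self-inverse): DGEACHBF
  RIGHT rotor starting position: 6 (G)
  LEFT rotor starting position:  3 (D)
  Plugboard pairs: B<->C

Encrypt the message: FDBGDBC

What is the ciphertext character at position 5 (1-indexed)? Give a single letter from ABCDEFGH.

Char 1 ('F'): step: R->7, L=3; F->plug->F->R->E->L->D->refl->A->L'->D->R'->E->plug->E
Char 2 ('D'): step: R->0, L->4 (L advanced); D->plug->D->R->C->L->H->refl->F->L'->B->R'->H->plug->H
Char 3 ('B'): step: R->1, L=4; B->plug->C->R->B->L->F->refl->H->L'->C->R'->D->plug->D
Char 4 ('G'): step: R->2, L=4; G->plug->G->R->G->L->A->refl->D->L'->A->R'->B->plug->C
Char 5 ('D'): step: R->3, L=4; D->plug->D->R->E->L->B->refl->G->L'->F->R'->F->plug->F

F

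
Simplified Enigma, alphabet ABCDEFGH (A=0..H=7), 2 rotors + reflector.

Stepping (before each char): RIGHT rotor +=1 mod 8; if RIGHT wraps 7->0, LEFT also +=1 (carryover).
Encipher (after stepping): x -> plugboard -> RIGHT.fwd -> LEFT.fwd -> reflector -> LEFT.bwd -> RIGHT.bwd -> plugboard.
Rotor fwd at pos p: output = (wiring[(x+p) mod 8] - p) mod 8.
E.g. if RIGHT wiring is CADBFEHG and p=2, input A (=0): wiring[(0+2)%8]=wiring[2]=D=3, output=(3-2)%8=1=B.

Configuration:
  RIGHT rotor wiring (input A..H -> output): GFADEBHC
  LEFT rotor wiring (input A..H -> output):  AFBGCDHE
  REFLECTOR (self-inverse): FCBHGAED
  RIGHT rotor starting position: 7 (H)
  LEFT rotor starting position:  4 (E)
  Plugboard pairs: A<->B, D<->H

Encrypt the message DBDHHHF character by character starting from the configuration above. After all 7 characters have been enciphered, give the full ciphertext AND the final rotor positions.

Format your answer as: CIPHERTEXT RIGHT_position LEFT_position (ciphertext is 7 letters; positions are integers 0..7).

Answer: HACEFGC 6 5

Derivation:
Char 1 ('D'): step: R->0, L->5 (L advanced); D->plug->H->R->C->L->H->refl->D->L'->D->R'->D->plug->H
Char 2 ('B'): step: R->1, L=5; B->plug->A->R->E->L->A->refl->F->L'->H->R'->B->plug->A
Char 3 ('D'): step: R->2, L=5; D->plug->H->R->D->L->D->refl->H->L'->C->R'->C->plug->C
Char 4 ('H'): step: R->3, L=5; H->plug->D->R->E->L->A->refl->F->L'->H->R'->E->plug->E
Char 5 ('H'): step: R->4, L=5; H->plug->D->R->G->L->B->refl->C->L'->B->R'->F->plug->F
Char 6 ('H'): step: R->5, L=5; H->plug->D->R->B->L->C->refl->B->L'->G->R'->G->plug->G
Char 7 ('F'): step: R->6, L=5; F->plug->F->R->F->L->E->refl->G->L'->A->R'->C->plug->C
Final: ciphertext=HACEFGC, RIGHT=6, LEFT=5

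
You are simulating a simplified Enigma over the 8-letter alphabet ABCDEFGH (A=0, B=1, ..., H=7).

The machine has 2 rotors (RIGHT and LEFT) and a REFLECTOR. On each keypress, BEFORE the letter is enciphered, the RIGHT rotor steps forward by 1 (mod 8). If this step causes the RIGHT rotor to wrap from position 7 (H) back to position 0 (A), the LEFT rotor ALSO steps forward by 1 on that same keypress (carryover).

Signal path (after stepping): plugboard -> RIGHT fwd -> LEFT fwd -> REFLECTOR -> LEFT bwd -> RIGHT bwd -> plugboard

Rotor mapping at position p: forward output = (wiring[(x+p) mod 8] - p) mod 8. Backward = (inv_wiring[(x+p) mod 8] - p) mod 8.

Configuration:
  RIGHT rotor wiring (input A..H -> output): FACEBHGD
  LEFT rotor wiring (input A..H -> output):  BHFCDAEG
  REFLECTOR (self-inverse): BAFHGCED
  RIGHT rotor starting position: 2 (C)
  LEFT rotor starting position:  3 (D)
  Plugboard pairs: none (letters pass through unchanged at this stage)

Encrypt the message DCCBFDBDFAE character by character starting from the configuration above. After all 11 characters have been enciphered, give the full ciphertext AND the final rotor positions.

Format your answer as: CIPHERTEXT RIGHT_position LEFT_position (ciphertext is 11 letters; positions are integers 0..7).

Char 1 ('D'): step: R->3, L=3; D->plug->D->R->D->L->B->refl->A->L'->B->R'->A->plug->A
Char 2 ('C'): step: R->4, L=3; C->plug->C->R->C->L->F->refl->C->L'->H->R'->D->plug->D
Char 3 ('C'): step: R->5, L=3; C->plug->C->R->G->L->E->refl->G->L'->F->R'->F->plug->F
Char 4 ('B'): step: R->6, L=3; B->plug->B->R->F->L->G->refl->E->L'->G->R'->F->plug->F
Char 5 ('F'): step: R->7, L=3; F->plug->F->R->C->L->F->refl->C->L'->H->R'->H->plug->H
Char 6 ('D'): step: R->0, L->4 (L advanced); D->plug->D->R->E->L->F->refl->C->L'->D->R'->H->plug->H
Char 7 ('B'): step: R->1, L=4; B->plug->B->R->B->L->E->refl->G->L'->H->R'->A->plug->A
Char 8 ('D'): step: R->2, L=4; D->plug->D->R->F->L->D->refl->H->L'->A->R'->A->plug->A
Char 9 ('F'): step: R->3, L=4; F->plug->F->R->C->L->A->refl->B->L'->G->R'->B->plug->B
Char 10 ('A'): step: R->4, L=4; A->plug->A->R->F->L->D->refl->H->L'->A->R'->H->plug->H
Char 11 ('E'): step: R->5, L=4; E->plug->E->R->D->L->C->refl->F->L'->E->R'->H->plug->H
Final: ciphertext=ADFFHHAABHH, RIGHT=5, LEFT=4

Answer: ADFFHHAABHH 5 4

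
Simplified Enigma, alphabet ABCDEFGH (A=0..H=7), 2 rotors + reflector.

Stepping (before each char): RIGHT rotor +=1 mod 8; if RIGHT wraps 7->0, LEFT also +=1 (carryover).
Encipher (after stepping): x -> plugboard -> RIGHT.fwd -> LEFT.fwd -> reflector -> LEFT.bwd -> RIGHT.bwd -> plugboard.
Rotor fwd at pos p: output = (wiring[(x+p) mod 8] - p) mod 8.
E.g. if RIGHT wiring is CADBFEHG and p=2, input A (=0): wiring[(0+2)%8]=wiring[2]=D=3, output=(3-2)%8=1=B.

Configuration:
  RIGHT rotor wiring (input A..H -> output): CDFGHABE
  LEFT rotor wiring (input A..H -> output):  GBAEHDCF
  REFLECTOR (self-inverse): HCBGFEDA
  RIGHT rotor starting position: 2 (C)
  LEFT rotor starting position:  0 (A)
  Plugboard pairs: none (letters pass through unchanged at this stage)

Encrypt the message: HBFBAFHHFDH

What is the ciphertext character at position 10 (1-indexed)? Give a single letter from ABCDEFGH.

Char 1 ('H'): step: R->3, L=0; H->plug->H->R->C->L->A->refl->H->L'->E->R'->B->plug->B
Char 2 ('B'): step: R->4, L=0; B->plug->B->R->E->L->H->refl->A->L'->C->R'->H->plug->H
Char 3 ('F'): step: R->5, L=0; F->plug->F->R->A->L->G->refl->D->L'->F->R'->D->plug->D
Char 4 ('B'): step: R->6, L=0; B->plug->B->R->G->L->C->refl->B->L'->B->R'->G->plug->G
Char 5 ('A'): step: R->7, L=0; A->plug->A->R->F->L->D->refl->G->L'->A->R'->F->plug->F
Char 6 ('F'): step: R->0, L->1 (L advanced); F->plug->F->R->A->L->A->refl->H->L'->B->R'->G->plug->G
Char 7 ('H'): step: R->1, L=1; H->plug->H->R->B->L->H->refl->A->L'->A->R'->F->plug->F
Char 8 ('H'): step: R->2, L=1; H->plug->H->R->B->L->H->refl->A->L'->A->R'->G->plug->G
Char 9 ('F'): step: R->3, L=1; F->plug->F->R->H->L->F->refl->E->L'->G->R'->D->plug->D
Char 10 ('D'): step: R->4, L=1; D->plug->D->R->A->L->A->refl->H->L'->B->R'->G->plug->G

G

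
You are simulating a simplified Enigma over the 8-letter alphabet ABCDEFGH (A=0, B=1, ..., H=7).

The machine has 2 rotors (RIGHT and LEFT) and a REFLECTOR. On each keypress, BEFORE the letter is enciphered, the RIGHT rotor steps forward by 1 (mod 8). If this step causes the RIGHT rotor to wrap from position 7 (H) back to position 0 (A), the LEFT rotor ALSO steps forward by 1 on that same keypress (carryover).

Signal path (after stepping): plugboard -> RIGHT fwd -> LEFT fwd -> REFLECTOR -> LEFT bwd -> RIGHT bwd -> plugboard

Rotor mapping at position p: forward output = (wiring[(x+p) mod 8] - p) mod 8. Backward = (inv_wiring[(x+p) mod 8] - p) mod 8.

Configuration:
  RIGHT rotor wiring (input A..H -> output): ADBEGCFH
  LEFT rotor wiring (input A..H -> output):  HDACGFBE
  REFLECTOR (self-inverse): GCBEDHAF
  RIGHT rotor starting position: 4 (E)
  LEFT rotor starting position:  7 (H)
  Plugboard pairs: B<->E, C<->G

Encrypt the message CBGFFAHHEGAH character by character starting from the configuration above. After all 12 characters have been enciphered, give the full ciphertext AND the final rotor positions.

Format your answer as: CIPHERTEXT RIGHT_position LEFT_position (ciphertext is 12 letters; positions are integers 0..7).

Char 1 ('C'): step: R->5, L=7; C->plug->G->R->H->L->C->refl->B->L'->D->R'->D->plug->D
Char 2 ('B'): step: R->6, L=7; B->plug->E->R->D->L->B->refl->C->L'->H->R'->A->plug->A
Char 3 ('G'): step: R->7, L=7; G->plug->C->R->E->L->D->refl->E->L'->C->R'->D->plug->D
Char 4 ('F'): step: R->0, L->0 (L advanced); F->plug->F->R->C->L->A->refl->G->L'->E->R'->D->plug->D
Char 5 ('F'): step: R->1, L=0; F->plug->F->R->E->L->G->refl->A->L'->C->R'->A->plug->A
Char 6 ('A'): step: R->2, L=0; A->plug->A->R->H->L->E->refl->D->L'->B->R'->H->plug->H
Char 7 ('H'): step: R->3, L=0; H->plug->H->R->G->L->B->refl->C->L'->D->R'->B->plug->E
Char 8 ('H'): step: R->4, L=0; H->plug->H->R->A->L->H->refl->F->L'->F->R'->G->plug->C
Char 9 ('E'): step: R->5, L=0; E->plug->B->R->A->L->H->refl->F->L'->F->R'->A->plug->A
Char 10 ('G'): step: R->6, L=0; G->plug->C->R->C->L->A->refl->G->L'->E->R'->H->plug->H
Char 11 ('A'): step: R->7, L=0; A->plug->A->R->A->L->H->refl->F->L'->F->R'->E->plug->B
Char 12 ('H'): step: R->0, L->1 (L advanced); H->plug->H->R->H->L->G->refl->A->L'->F->R'->G->plug->C
Final: ciphertext=DADDAHECAHBC, RIGHT=0, LEFT=1

Answer: DADDAHECAHBC 0 1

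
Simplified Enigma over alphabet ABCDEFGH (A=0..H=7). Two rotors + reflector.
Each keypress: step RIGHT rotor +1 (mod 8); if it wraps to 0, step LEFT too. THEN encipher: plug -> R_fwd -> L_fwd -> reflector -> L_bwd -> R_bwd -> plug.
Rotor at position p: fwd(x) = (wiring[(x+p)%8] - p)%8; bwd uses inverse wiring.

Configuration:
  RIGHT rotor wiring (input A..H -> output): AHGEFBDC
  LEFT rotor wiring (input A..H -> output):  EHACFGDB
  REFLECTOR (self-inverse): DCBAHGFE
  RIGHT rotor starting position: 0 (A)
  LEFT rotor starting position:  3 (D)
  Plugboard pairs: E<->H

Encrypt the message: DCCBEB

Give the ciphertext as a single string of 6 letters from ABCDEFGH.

Answer: EBDABG

Derivation:
Char 1 ('D'): step: R->1, L=3; D->plug->D->R->E->L->G->refl->F->L'->H->R'->H->plug->E
Char 2 ('C'): step: R->2, L=3; C->plug->C->R->D->L->A->refl->D->L'->C->R'->B->plug->B
Char 3 ('C'): step: R->3, L=3; C->plug->C->R->G->L->E->refl->H->L'->A->R'->D->plug->D
Char 4 ('B'): step: R->4, L=3; B->plug->B->R->F->L->B->refl->C->L'->B->R'->A->plug->A
Char 5 ('E'): step: R->5, L=3; E->plug->H->R->A->L->H->refl->E->L'->G->R'->B->plug->B
Char 6 ('B'): step: R->6, L=3; B->plug->B->R->E->L->G->refl->F->L'->H->R'->G->plug->G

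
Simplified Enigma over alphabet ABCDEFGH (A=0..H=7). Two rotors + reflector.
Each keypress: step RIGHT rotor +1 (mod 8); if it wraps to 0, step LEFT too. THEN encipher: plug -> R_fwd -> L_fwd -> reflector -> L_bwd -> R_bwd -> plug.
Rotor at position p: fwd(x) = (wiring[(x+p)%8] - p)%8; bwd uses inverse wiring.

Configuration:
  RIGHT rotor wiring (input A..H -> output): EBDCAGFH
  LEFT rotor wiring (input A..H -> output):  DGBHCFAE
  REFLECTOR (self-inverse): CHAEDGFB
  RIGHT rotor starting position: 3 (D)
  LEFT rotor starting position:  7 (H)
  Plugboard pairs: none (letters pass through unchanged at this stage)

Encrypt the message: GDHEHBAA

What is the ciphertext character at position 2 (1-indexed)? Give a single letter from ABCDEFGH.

Char 1 ('G'): step: R->4, L=7; G->plug->G->R->H->L->B->refl->H->L'->C->R'->B->plug->B
Char 2 ('D'): step: R->5, L=7; D->plug->D->R->H->L->B->refl->H->L'->C->R'->C->plug->C

C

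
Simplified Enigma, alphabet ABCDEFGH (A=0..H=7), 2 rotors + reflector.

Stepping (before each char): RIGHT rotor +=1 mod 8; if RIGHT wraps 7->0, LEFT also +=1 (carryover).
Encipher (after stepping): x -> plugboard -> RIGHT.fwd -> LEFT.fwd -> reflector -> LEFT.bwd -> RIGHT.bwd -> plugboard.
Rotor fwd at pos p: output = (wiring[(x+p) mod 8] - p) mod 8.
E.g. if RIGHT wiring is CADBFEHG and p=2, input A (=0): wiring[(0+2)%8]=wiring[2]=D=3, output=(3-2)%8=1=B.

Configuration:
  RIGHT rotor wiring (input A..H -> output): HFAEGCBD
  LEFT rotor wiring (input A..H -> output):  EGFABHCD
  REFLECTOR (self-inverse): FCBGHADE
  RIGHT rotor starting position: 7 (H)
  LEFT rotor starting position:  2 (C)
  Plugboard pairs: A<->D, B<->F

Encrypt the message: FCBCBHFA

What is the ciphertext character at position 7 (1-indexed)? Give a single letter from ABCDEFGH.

Char 1 ('F'): step: R->0, L->3 (L advanced); F->plug->B->R->F->L->B->refl->C->L'->H->R'->A->plug->D
Char 2 ('C'): step: R->1, L=3; C->plug->C->R->D->L->H->refl->E->L'->C->R'->G->plug->G
Char 3 ('B'): step: R->2, L=3; B->plug->F->R->B->L->G->refl->D->L'->G->R'->A->plug->D
Char 4 ('C'): step: R->3, L=3; C->plug->C->R->H->L->C->refl->B->L'->F->R'->H->plug->H
Char 5 ('B'): step: R->4, L=3; B->plug->F->R->B->L->G->refl->D->L'->G->R'->B->plug->F
Char 6 ('H'): step: R->5, L=3; H->plug->H->R->B->L->G->refl->D->L'->G->R'->C->plug->C
Char 7 ('F'): step: R->6, L=3; F->plug->B->R->F->L->B->refl->C->L'->H->R'->D->plug->A

A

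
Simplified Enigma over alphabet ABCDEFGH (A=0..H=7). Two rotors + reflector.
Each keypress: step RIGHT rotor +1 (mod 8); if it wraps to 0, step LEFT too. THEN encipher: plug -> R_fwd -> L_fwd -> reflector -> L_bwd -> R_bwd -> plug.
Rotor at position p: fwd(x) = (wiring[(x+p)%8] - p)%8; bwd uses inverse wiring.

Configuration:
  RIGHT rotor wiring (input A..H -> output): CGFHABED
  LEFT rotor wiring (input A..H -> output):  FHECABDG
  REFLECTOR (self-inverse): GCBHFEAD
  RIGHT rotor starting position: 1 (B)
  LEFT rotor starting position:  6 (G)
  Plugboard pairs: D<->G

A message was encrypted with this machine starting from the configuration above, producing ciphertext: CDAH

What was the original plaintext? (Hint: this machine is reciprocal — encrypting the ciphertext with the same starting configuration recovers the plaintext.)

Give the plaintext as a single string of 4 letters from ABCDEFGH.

Answer: ACDC

Derivation:
Char 1 ('C'): step: R->2, L=6; C->plug->C->R->G->L->C->refl->B->L'->D->R'->A->plug->A
Char 2 ('D'): step: R->3, L=6; D->plug->G->R->D->L->B->refl->C->L'->G->R'->C->plug->C
Char 3 ('A'): step: R->4, L=6; A->plug->A->R->E->L->G->refl->A->L'->B->R'->G->plug->D
Char 4 ('H'): step: R->5, L=6; H->plug->H->R->D->L->B->refl->C->L'->G->R'->C->plug->C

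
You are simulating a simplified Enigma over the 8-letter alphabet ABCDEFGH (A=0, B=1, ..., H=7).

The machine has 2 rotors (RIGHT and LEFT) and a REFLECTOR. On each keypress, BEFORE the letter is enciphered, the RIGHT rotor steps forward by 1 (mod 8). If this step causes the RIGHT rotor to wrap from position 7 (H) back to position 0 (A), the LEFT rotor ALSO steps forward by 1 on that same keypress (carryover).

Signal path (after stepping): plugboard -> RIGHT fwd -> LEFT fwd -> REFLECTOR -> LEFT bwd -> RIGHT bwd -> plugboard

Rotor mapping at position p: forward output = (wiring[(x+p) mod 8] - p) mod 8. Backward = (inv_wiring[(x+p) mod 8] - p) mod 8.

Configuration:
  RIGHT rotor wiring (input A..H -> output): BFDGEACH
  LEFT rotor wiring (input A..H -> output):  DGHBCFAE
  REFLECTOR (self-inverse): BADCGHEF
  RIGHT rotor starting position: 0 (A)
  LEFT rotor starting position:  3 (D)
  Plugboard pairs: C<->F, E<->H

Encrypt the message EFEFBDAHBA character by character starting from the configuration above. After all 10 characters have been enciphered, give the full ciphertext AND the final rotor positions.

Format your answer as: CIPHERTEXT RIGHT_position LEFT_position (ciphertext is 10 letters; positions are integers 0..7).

Char 1 ('E'): step: R->1, L=3; E->plug->H->R->A->L->G->refl->E->L'->H->R'->E->plug->H
Char 2 ('F'): step: R->2, L=3; F->plug->C->R->C->L->C->refl->D->L'->G->R'->D->plug->D
Char 3 ('E'): step: R->3, L=3; E->plug->H->R->A->L->G->refl->E->L'->H->R'->D->plug->D
Char 4 ('F'): step: R->4, L=3; F->plug->C->R->G->L->D->refl->C->L'->C->R'->H->plug->E
Char 5 ('B'): step: R->5, L=3; B->plug->B->R->F->L->A->refl->B->L'->E->R'->D->plug->D
Char 6 ('D'): step: R->6, L=3; D->plug->D->R->H->L->E->refl->G->L'->A->R'->F->plug->C
Char 7 ('A'): step: R->7, L=3; A->plug->A->R->A->L->G->refl->E->L'->H->R'->E->plug->H
Char 8 ('H'): step: R->0, L->4 (L advanced); H->plug->E->R->E->L->H->refl->F->L'->H->R'->H->plug->E
Char 9 ('B'): step: R->1, L=4; B->plug->B->R->C->L->E->refl->G->L'->A->R'->H->plug->E
Char 10 ('A'): step: R->2, L=4; A->plug->A->R->B->L->B->refl->A->L'->D->R'->H->plug->E
Final: ciphertext=HDDEDCHEEE, RIGHT=2, LEFT=4

Answer: HDDEDCHEEE 2 4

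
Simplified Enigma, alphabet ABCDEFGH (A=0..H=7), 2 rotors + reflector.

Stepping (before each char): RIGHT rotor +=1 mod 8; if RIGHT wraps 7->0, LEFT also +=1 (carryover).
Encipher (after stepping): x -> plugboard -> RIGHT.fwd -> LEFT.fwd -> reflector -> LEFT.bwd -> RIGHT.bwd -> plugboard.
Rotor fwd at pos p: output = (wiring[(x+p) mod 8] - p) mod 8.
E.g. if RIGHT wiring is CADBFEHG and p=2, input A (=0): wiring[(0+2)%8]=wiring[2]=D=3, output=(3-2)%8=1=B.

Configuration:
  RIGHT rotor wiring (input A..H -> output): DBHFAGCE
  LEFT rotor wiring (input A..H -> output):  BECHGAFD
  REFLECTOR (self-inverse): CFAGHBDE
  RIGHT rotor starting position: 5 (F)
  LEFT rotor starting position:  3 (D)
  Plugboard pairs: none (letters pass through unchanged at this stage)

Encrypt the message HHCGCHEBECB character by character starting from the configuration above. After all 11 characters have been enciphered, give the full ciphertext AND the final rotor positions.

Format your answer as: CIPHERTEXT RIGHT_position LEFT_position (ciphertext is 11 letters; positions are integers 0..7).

Char 1 ('H'): step: R->6, L=3; H->plug->H->R->A->L->E->refl->H->L'->H->R'->F->plug->F
Char 2 ('H'): step: R->7, L=3; H->plug->H->R->D->L->C->refl->A->L'->E->R'->B->plug->B
Char 3 ('C'): step: R->0, L->4 (L advanced); C->plug->C->R->H->L->D->refl->G->L'->G->R'->F->plug->F
Char 4 ('G'): step: R->1, L=4; G->plug->G->R->D->L->H->refl->E->L'->B->R'->F->plug->F
Char 5 ('C'): step: R->2, L=4; C->plug->C->R->G->L->G->refl->D->L'->H->R'->H->plug->H
Char 6 ('H'): step: R->3, L=4; H->plug->H->R->E->L->F->refl->B->L'->C->R'->A->plug->A
Char 7 ('E'): step: R->4, L=4; E->plug->E->R->H->L->D->refl->G->L'->G->R'->C->plug->C
Char 8 ('B'): step: R->5, L=4; B->plug->B->R->F->L->A->refl->C->L'->A->R'->G->plug->G
Char 9 ('E'): step: R->6, L=4; E->plug->E->R->B->L->E->refl->H->L'->D->R'->D->plug->D
Char 10 ('C'): step: R->7, L=4; C->plug->C->R->C->L->B->refl->F->L'->E->R'->B->plug->B
Char 11 ('B'): step: R->0, L->5 (L advanced); B->plug->B->R->B->L->A->refl->C->L'->G->R'->F->plug->F
Final: ciphertext=FBFFHACGDBF, RIGHT=0, LEFT=5

Answer: FBFFHACGDBF 0 5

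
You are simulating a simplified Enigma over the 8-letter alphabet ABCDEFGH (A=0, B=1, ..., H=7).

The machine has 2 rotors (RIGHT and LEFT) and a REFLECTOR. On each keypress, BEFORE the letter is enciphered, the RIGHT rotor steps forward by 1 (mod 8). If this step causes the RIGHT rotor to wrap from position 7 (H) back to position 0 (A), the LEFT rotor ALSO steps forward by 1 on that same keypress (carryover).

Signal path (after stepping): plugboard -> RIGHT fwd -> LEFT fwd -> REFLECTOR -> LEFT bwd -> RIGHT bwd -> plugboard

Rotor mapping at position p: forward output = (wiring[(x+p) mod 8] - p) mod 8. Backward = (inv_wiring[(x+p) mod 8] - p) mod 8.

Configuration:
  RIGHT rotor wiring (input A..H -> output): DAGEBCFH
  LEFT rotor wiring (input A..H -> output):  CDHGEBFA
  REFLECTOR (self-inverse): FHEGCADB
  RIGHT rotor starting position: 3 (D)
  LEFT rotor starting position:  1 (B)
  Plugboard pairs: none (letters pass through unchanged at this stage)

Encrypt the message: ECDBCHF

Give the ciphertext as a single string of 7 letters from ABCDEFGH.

Char 1 ('E'): step: R->4, L=1; E->plug->E->R->H->L->B->refl->H->L'->G->R'->B->plug->B
Char 2 ('C'): step: R->5, L=1; C->plug->C->R->C->L->F->refl->A->L'->E->R'->H->plug->H
Char 3 ('D'): step: R->6, L=1; D->plug->D->R->C->L->F->refl->A->L'->E->R'->H->plug->H
Char 4 ('B'): step: R->7, L=1; B->plug->B->R->E->L->A->refl->F->L'->C->R'->F->plug->F
Char 5 ('C'): step: R->0, L->2 (L advanced); C->plug->C->R->G->L->A->refl->F->L'->A->R'->B->plug->B
Char 6 ('H'): step: R->1, L=2; H->plug->H->R->C->L->C->refl->E->L'->B->R'->E->plug->E
Char 7 ('F'): step: R->2, L=2; F->plug->F->R->F->L->G->refl->D->L'->E->R'->A->plug->A

Answer: BHHFBEA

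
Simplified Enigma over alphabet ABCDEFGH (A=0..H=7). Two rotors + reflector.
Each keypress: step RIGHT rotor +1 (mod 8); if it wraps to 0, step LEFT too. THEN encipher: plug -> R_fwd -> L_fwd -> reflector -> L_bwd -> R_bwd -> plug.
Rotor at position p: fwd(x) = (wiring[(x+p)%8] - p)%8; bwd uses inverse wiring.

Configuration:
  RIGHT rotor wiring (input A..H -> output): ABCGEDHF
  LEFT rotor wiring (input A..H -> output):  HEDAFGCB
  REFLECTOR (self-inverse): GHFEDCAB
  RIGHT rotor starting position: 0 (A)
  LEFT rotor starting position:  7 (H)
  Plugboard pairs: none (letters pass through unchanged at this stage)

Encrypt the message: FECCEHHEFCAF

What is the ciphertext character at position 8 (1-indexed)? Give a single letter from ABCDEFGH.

Char 1 ('F'): step: R->1, L=7; F->plug->F->R->G->L->H->refl->B->L'->E->R'->G->plug->G
Char 2 ('E'): step: R->2, L=7; E->plug->E->R->F->L->G->refl->A->L'->B->R'->D->plug->D
Char 3 ('C'): step: R->3, L=7; C->plug->C->R->A->L->C->refl->F->L'->C->R'->E->plug->E
Char 4 ('C'): step: R->4, L=7; C->plug->C->R->D->L->E->refl->D->L'->H->R'->B->plug->B
Char 5 ('E'): step: R->5, L=7; E->plug->E->R->E->L->B->refl->H->L'->G->R'->A->plug->A
Char 6 ('H'): step: R->6, L=7; H->plug->H->R->F->L->G->refl->A->L'->B->R'->A->plug->A
Char 7 ('H'): step: R->7, L=7; H->plug->H->R->A->L->C->refl->F->L'->C->R'->C->plug->C
Char 8 ('E'): step: R->0, L->0 (L advanced); E->plug->E->R->E->L->F->refl->C->L'->G->R'->D->plug->D

D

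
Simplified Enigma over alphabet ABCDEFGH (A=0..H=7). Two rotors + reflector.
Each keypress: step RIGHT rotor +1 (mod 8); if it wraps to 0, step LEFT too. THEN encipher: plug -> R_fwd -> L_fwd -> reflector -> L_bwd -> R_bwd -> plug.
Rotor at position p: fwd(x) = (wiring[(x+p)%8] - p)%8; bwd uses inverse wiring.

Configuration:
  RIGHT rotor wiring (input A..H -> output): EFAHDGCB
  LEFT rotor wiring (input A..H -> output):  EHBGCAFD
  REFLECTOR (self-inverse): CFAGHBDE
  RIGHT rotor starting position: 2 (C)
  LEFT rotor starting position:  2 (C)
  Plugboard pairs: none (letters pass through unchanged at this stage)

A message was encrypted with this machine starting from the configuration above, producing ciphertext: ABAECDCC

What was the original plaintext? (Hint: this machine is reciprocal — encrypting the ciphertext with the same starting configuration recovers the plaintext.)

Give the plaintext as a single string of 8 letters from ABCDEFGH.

Answer: CCECACFA

Derivation:
Char 1 ('A'): step: R->3, L=2; A->plug->A->R->E->L->D->refl->G->L'->D->R'->C->plug->C
Char 2 ('B'): step: R->4, L=2; B->plug->B->R->C->L->A->refl->C->L'->G->R'->C->plug->C
Char 3 ('A'): step: R->5, L=2; A->plug->A->R->B->L->E->refl->H->L'->A->R'->E->plug->E
Char 4 ('E'): step: R->6, L=2; E->plug->E->R->C->L->A->refl->C->L'->G->R'->C->plug->C
Char 5 ('C'): step: R->7, L=2; C->plug->C->R->G->L->C->refl->A->L'->C->R'->A->plug->A
Char 6 ('D'): step: R->0, L->3 (L advanced); D->plug->D->R->H->L->G->refl->D->L'->A->R'->C->plug->C
Char 7 ('C'): step: R->1, L=3; C->plug->C->R->G->L->E->refl->H->L'->B->R'->F->plug->F
Char 8 ('C'): step: R->2, L=3; C->plug->C->R->B->L->H->refl->E->L'->G->R'->A->plug->A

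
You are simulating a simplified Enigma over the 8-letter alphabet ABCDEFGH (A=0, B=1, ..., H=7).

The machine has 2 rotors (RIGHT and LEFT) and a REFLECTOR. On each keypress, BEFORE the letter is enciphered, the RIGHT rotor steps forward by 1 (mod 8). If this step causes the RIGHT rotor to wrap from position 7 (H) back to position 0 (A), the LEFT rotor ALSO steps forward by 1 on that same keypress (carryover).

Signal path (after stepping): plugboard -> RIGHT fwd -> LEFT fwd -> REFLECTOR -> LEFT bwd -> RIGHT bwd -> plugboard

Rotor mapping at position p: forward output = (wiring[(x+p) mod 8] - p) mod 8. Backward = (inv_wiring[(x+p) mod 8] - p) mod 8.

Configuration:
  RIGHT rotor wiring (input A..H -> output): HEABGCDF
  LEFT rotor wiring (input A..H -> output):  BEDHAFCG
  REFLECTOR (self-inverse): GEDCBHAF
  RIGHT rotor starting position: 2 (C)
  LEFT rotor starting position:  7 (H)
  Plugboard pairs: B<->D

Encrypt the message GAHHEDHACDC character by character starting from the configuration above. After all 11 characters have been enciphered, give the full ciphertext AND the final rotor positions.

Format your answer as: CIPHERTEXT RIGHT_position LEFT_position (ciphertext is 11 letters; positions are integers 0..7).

Answer: CFEBDAFHFAH 5 0

Derivation:
Char 1 ('G'): step: R->3, L=7; G->plug->G->R->B->L->C->refl->D->L'->H->R'->C->plug->C
Char 2 ('A'): step: R->4, L=7; A->plug->A->R->C->L->F->refl->H->L'->A->R'->F->plug->F
Char 3 ('H'): step: R->5, L=7; H->plug->H->R->B->L->C->refl->D->L'->H->R'->E->plug->E
Char 4 ('H'): step: R->6, L=7; H->plug->H->R->E->L->A->refl->G->L'->G->R'->D->plug->B
Char 5 ('E'): step: R->7, L=7; E->plug->E->R->C->L->F->refl->H->L'->A->R'->B->plug->D
Char 6 ('D'): step: R->0, L->0 (L advanced); D->plug->B->R->E->L->A->refl->G->L'->H->R'->A->plug->A
Char 7 ('H'): step: R->1, L=0; H->plug->H->R->G->L->C->refl->D->L'->C->R'->F->plug->F
Char 8 ('A'): step: R->2, L=0; A->plug->A->R->G->L->C->refl->D->L'->C->R'->H->plug->H
Char 9 ('C'): step: R->3, L=0; C->plug->C->R->H->L->G->refl->A->L'->E->R'->F->plug->F
Char 10 ('D'): step: R->4, L=0; D->plug->B->R->G->L->C->refl->D->L'->C->R'->A->plug->A
Char 11 ('C'): step: R->5, L=0; C->plug->C->R->A->L->B->refl->E->L'->B->R'->H->plug->H
Final: ciphertext=CFEBDAFHFAH, RIGHT=5, LEFT=0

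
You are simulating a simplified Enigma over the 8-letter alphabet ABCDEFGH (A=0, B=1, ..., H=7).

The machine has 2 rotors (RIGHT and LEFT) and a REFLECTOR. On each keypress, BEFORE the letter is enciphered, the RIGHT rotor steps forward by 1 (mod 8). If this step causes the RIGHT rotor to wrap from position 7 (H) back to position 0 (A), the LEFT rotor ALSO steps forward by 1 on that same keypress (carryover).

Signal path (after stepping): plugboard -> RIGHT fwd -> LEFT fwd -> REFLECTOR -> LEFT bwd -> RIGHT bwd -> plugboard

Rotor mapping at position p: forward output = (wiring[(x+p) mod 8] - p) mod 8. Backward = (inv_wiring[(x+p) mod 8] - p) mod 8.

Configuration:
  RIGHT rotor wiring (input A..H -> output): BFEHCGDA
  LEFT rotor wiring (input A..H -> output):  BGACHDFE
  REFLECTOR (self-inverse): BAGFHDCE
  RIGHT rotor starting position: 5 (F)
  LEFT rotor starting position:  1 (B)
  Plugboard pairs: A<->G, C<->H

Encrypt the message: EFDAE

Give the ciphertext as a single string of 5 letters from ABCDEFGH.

Char 1 ('E'): step: R->6, L=1; E->plug->E->R->G->L->D->refl->F->L'->A->R'->H->plug->C
Char 2 ('F'): step: R->7, L=1; F->plug->F->R->D->L->G->refl->C->L'->E->R'->H->plug->C
Char 3 ('D'): step: R->0, L->2 (L advanced); D->plug->D->R->H->L->E->refl->H->L'->G->R'->F->plug->F
Char 4 ('A'): step: R->1, L=2; A->plug->G->R->H->L->E->refl->H->L'->G->R'->C->plug->H
Char 5 ('E'): step: R->2, L=2; E->plug->E->R->B->L->A->refl->B->L'->D->R'->H->plug->C

Answer: CCFHC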